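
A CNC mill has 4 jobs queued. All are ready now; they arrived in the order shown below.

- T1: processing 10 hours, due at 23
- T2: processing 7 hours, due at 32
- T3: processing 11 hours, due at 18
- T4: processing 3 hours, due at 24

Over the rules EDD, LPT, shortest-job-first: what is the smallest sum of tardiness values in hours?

EDD (increasing due date): T3 T1 T4 T2.
T3: 0→11, due 18, tardiness 0
T1: 11→21, due 23, tardiness 0
T4: 21→24, due 24, tardiness 0
T2: 24→31, due 32, tardiness 0
Sum = 0+0+0+0 = 0.
LPT (decreasing processing time): T3 T1 T2 T4.
T3: 0→11, due 18, tardiness 0
T1: 11→21, due 23, tardiness 0
T2: 21→28, due 32, tardiness 0
T4: 28→31, due 24, tardiness 7
Sum = 0+0+0+7 = 7.
SPT (increasing processing time): T4 T2 T1 T3.
T4: 0→3, due 24, tardiness 0
T2: 3→10, due 32, tardiness 0
T1: 10→20, due 23, tardiness 0
T3: 20→31, due 18, tardiness 13
Sum = 0+0+0+13 = 13.
EDD 0, LPT 7, SPT 13 → minimum 0.

0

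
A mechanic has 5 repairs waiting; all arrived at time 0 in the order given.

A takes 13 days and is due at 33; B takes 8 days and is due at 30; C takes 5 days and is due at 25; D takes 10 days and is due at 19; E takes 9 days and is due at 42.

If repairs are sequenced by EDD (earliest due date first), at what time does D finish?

EDD (increasing due date): D C B A E.
D: 0→10

10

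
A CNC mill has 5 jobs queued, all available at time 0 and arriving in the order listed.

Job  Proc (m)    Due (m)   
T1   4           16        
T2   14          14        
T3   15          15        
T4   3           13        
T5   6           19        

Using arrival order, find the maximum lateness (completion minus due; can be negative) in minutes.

FIFO (arrival order): T1 T2 T3 T4 T5.
T1: 0→4, due 16, lateness -12
T2: 4→18, due 14, lateness 4
T3: 18→33, due 15, lateness 18
T4: 33→36, due 13, lateness 23
T5: 36→42, due 19, lateness 23
Maximum = 23.

23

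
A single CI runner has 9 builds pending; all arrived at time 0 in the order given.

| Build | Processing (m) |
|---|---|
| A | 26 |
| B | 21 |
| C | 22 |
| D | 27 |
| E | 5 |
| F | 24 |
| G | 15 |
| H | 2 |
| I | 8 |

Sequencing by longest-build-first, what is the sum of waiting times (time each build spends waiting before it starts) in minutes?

802

LPT (decreasing processing time): D A F C B G I E H.
D: waits 0, runs 0→27
A: waits 27, runs 27→53
F: waits 53, runs 53→77
C: waits 77, runs 77→99
B: waits 99, runs 99→120
G: waits 120, runs 120→135
I: waits 135, runs 135→143
E: waits 143, runs 143→148
H: waits 148, runs 148→150
Sum = 0+27+53+77+99+120+135+143+148 = 802.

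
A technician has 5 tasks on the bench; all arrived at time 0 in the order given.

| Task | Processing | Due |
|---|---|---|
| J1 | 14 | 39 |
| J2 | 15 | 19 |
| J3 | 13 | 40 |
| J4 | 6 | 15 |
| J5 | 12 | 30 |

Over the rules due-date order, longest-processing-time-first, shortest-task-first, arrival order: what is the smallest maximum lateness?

20

EDD (increasing due date): J4 J2 J5 J1 J3.
J4: 0→6, due 15, lateness -9
J2: 6→21, due 19, lateness 2
J5: 21→33, due 30, lateness 3
J1: 33→47, due 39, lateness 8
J3: 47→60, due 40, lateness 20
Maximum = 20.
LPT (decreasing processing time): J2 J1 J3 J5 J4.
J2: 0→15, due 19, lateness -4
J1: 15→29, due 39, lateness -10
J3: 29→42, due 40, lateness 2
J5: 42→54, due 30, lateness 24
J4: 54→60, due 15, lateness 45
Maximum = 45.
SPT (increasing processing time): J4 J5 J3 J1 J2.
J4: 0→6, due 15, lateness -9
J5: 6→18, due 30, lateness -12
J3: 18→31, due 40, lateness -9
J1: 31→45, due 39, lateness 6
J2: 45→60, due 19, lateness 41
Maximum = 41.
FIFO (arrival order): J1 J2 J3 J4 J5.
J1: 0→14, due 39, lateness -25
J2: 14→29, due 19, lateness 10
J3: 29→42, due 40, lateness 2
J4: 42→48, due 15, lateness 33
J5: 48→60, due 30, lateness 30
Maximum = 33.
EDD 20, LPT 45, SPT 41, FIFO 33 → minimum 20.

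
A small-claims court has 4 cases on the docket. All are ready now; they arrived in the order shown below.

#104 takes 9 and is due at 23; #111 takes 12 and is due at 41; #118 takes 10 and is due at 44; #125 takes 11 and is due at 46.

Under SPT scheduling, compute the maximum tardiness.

SPT (increasing processing time): #104 #118 #125 #111.
#104: 0→9, due 23, tardiness 0
#118: 9→19, due 44, tardiness 0
#125: 19→30, due 46, tardiness 0
#111: 30→42, due 41, tardiness 1
Maximum = 1.

1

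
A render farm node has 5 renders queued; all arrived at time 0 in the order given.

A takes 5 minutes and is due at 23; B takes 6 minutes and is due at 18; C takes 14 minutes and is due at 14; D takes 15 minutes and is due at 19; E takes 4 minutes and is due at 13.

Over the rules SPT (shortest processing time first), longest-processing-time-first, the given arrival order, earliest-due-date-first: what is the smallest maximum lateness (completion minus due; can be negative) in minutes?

SPT (increasing processing time): E A B C D.
E: 0→4, due 13, lateness -9
A: 4→9, due 23, lateness -14
B: 9→15, due 18, lateness -3
C: 15→29, due 14, lateness 15
D: 29→44, due 19, lateness 25
Maximum = 25.
LPT (decreasing processing time): D C B A E.
D: 0→15, due 19, lateness -4
C: 15→29, due 14, lateness 15
B: 29→35, due 18, lateness 17
A: 35→40, due 23, lateness 17
E: 40→44, due 13, lateness 31
Maximum = 31.
FIFO (arrival order): A B C D E.
A: 0→5, due 23, lateness -18
B: 5→11, due 18, lateness -7
C: 11→25, due 14, lateness 11
D: 25→40, due 19, lateness 21
E: 40→44, due 13, lateness 31
Maximum = 31.
EDD (increasing due date): E C B D A.
E: 0→4, due 13, lateness -9
C: 4→18, due 14, lateness 4
B: 18→24, due 18, lateness 6
D: 24→39, due 19, lateness 20
A: 39→44, due 23, lateness 21
Maximum = 21.
SPT 25, LPT 31, FIFO 31, EDD 21 → minimum 21.

21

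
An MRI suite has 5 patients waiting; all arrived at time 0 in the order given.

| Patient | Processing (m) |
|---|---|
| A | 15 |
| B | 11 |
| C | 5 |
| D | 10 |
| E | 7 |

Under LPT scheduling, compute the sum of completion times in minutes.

168

LPT (decreasing processing time): A B D E C.
A: 0→15
B: 15→26
D: 26→36
E: 36→43
C: 43→48
Sum = 15+26+36+43+48 = 168.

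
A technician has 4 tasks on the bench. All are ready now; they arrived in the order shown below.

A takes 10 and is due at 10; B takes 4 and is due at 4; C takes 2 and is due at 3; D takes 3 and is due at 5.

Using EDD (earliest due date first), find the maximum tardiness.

EDD (increasing due date): C B D A.
C: 0→2, due 3, tardiness 0
B: 2→6, due 4, tardiness 2
D: 6→9, due 5, tardiness 4
A: 9→19, due 10, tardiness 9
Maximum = 9.

9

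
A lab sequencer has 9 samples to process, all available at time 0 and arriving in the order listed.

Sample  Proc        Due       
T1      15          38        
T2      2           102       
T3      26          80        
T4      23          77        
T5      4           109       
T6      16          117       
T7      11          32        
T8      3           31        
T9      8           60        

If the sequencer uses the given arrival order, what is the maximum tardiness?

69

FIFO (arrival order): T1 T2 T3 T4 T5 T6 T7 T8 T9.
T1: 0→15, due 38, tardiness 0
T2: 15→17, due 102, tardiness 0
T3: 17→43, due 80, tardiness 0
T4: 43→66, due 77, tardiness 0
T5: 66→70, due 109, tardiness 0
T6: 70→86, due 117, tardiness 0
T7: 86→97, due 32, tardiness 65
T8: 97→100, due 31, tardiness 69
T9: 100→108, due 60, tardiness 48
Maximum = 69.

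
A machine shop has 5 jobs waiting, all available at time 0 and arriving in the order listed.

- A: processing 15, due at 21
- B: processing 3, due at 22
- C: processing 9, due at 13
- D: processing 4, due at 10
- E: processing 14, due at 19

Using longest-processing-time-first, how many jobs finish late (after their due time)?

4

LPT (decreasing processing time): A E C D B.
A: 0→15, due 21, tardiness 0
E: 15→29, due 19, tardiness 10
C: 29→38, due 13, tardiness 25
D: 38→42, due 10, tardiness 32
B: 42→45, due 22, tardiness 23
Late jobs: 4.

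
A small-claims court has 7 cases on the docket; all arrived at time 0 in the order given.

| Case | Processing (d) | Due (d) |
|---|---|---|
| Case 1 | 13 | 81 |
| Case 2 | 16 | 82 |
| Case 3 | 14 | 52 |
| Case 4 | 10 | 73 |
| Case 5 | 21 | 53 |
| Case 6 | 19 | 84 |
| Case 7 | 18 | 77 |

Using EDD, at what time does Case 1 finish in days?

EDD (increasing due date): Case 3 Case 5 Case 4 Case 7 Case 1 Case 2 Case 6.
Case 3: 0→14
Case 5: 14→35
Case 4: 35→45
Case 7: 45→63
Case 1: 63→76

76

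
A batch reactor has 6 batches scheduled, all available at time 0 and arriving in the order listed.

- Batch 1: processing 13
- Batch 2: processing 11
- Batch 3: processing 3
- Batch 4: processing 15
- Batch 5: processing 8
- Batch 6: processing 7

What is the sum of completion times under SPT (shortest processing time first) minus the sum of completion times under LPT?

SPT (increasing processing time): Batch 3 Batch 6 Batch 5 Batch 2 Batch 1 Batch 4.
Batch 3: 0→3
Batch 6: 3→10
Batch 5: 10→18
Batch 2: 18→29
Batch 1: 29→42
Batch 4: 42→57
Sum = 3+10+18+29+42+57 = 159.
LPT (decreasing processing time): Batch 4 Batch 1 Batch 2 Batch 5 Batch 6 Batch 3.
Batch 4: 0→15
Batch 1: 15→28
Batch 2: 28→39
Batch 5: 39→47
Batch 6: 47→54
Batch 3: 54→57
Sum = 15+28+39+47+54+57 = 240.
Difference = 159 − 240 = -81.

-81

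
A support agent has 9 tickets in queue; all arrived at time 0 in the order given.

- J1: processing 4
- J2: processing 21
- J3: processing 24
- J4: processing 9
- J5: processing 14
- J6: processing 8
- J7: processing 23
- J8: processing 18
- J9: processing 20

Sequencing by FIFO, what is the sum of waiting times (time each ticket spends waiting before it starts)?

FIFO (arrival order): J1 J2 J3 J4 J5 J6 J7 J8 J9.
J1: waits 0, runs 0→4
J2: waits 4, runs 4→25
J3: waits 25, runs 25→49
J4: waits 49, runs 49→58
J5: waits 58, runs 58→72
J6: waits 72, runs 72→80
J7: waits 80, runs 80→103
J8: waits 103, runs 103→121
J9: waits 121, runs 121→141
Sum = 0+4+25+49+58+72+80+103+121 = 512.

512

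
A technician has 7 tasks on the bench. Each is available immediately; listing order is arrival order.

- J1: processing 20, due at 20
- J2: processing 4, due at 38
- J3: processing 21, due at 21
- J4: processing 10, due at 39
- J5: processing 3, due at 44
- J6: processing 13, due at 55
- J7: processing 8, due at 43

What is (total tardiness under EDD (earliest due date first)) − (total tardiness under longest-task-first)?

-39

EDD (increasing due date): J1 J3 J2 J4 J7 J5 J6.
J1: 0→20, due 20, tardiness 0
J3: 20→41, due 21, tardiness 20
J2: 41→45, due 38, tardiness 7
J4: 45→55, due 39, tardiness 16
J7: 55→63, due 43, tardiness 20
J5: 63→66, due 44, tardiness 22
J6: 66→79, due 55, tardiness 24
Sum = 0+20+7+16+20+22+24 = 109.
LPT (decreasing processing time): J3 J1 J6 J4 J7 J2 J5.
J3: 0→21, due 21, tardiness 0
J1: 21→41, due 20, tardiness 21
J6: 41→54, due 55, tardiness 0
J4: 54→64, due 39, tardiness 25
J7: 64→72, due 43, tardiness 29
J2: 72→76, due 38, tardiness 38
J5: 76→79, due 44, tardiness 35
Sum = 0+21+0+25+29+38+35 = 148.
Difference = 109 − 148 = -39.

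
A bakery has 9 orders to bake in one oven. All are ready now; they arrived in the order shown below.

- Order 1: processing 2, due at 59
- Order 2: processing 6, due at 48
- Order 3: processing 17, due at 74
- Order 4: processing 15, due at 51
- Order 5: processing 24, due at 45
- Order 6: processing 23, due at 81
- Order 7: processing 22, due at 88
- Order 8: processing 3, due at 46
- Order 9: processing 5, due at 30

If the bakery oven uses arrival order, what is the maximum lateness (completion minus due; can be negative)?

FIFO (arrival order): Order 1 Order 2 Order 3 Order 4 Order 5 Order 6 Order 7 Order 8 Order 9.
Order 1: 0→2, due 59, lateness -57
Order 2: 2→8, due 48, lateness -40
Order 3: 8→25, due 74, lateness -49
Order 4: 25→40, due 51, lateness -11
Order 5: 40→64, due 45, lateness 19
Order 6: 64→87, due 81, lateness 6
Order 7: 87→109, due 88, lateness 21
Order 8: 109→112, due 46, lateness 66
Order 9: 112→117, due 30, lateness 87
Maximum = 87.

87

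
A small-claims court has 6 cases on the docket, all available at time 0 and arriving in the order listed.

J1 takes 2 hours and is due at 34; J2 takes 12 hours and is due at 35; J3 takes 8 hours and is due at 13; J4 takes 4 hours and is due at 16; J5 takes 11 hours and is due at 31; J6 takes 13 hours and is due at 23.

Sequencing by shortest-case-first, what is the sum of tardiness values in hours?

SPT (increasing processing time): J1 J4 J3 J5 J2 J6.
J1: 0→2, due 34, tardiness 0
J4: 2→6, due 16, tardiness 0
J3: 6→14, due 13, tardiness 1
J5: 14→25, due 31, tardiness 0
J2: 25→37, due 35, tardiness 2
J6: 37→50, due 23, tardiness 27
Sum = 0+0+1+0+2+27 = 30.

30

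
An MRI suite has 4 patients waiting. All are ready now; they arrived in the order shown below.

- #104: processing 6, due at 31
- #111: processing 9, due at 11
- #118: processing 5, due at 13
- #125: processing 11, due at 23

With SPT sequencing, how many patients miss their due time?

SPT (increasing processing time): #118 #104 #111 #125.
#118: 0→5, due 13, tardiness 0
#104: 5→11, due 31, tardiness 0
#111: 11→20, due 11, tardiness 9
#125: 20→31, due 23, tardiness 8
Late patients: 2.

2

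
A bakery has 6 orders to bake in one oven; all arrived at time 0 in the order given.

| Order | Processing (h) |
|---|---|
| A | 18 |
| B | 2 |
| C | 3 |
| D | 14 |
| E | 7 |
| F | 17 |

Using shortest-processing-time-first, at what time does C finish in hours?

SPT (increasing processing time): B C E D F A.
B: 0→2
C: 2→5

5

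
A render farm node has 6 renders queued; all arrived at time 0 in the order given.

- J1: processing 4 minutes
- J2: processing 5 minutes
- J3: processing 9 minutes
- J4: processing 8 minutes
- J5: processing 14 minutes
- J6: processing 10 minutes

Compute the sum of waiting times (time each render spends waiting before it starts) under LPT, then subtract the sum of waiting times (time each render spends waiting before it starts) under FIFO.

61

LPT (decreasing processing time): J5 J6 J3 J4 J2 J1.
J5: waits 0, runs 0→14
J6: waits 14, runs 14→24
J3: waits 24, runs 24→33
J4: waits 33, runs 33→41
J2: waits 41, runs 41→46
J1: waits 46, runs 46→50
Sum = 0+14+24+33+41+46 = 158.
FIFO (arrival order): J1 J2 J3 J4 J5 J6.
J1: waits 0, runs 0→4
J2: waits 4, runs 4→9
J3: waits 9, runs 9→18
J4: waits 18, runs 18→26
J5: waits 26, runs 26→40
J6: waits 40, runs 40→50
Sum = 0+4+9+18+26+40 = 97.
Difference = 158 − 97 = 61.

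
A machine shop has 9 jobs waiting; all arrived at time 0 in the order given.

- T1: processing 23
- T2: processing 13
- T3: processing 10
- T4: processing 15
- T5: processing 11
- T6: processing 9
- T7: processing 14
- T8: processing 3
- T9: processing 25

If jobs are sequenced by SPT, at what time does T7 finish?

SPT (increasing processing time): T8 T6 T3 T5 T2 T7 T4 T1 T9.
T8: 0→3
T6: 3→12
T3: 12→22
T5: 22→33
T2: 33→46
T7: 46→60

60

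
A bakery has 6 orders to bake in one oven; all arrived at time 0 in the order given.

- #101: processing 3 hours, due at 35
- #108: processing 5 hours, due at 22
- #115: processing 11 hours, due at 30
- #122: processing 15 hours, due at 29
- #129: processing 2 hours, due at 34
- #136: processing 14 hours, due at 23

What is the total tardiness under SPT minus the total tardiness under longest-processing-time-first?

SPT (increasing processing time): #129 #101 #108 #115 #136 #122.
#129: 0→2, due 34, tardiness 0
#101: 2→5, due 35, tardiness 0
#108: 5→10, due 22, tardiness 0
#115: 10→21, due 30, tardiness 0
#136: 21→35, due 23, tardiness 12
#122: 35→50, due 29, tardiness 21
Sum = 0+0+0+0+12+21 = 33.
LPT (decreasing processing time): #122 #136 #115 #108 #101 #129.
#122: 0→15, due 29, tardiness 0
#136: 15→29, due 23, tardiness 6
#115: 29→40, due 30, tardiness 10
#108: 40→45, due 22, tardiness 23
#101: 45→48, due 35, tardiness 13
#129: 48→50, due 34, tardiness 16
Sum = 0+6+10+23+13+16 = 68.
Difference = 33 − 68 = -35.

-35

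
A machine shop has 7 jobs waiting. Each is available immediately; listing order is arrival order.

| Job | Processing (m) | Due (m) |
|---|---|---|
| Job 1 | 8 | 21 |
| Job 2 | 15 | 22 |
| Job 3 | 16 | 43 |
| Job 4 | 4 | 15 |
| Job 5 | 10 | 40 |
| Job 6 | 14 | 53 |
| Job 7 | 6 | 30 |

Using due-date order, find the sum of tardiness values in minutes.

EDD (increasing due date): Job 4 Job 1 Job 2 Job 7 Job 5 Job 3 Job 6.
Job 4: 0→4, due 15, tardiness 0
Job 1: 4→12, due 21, tardiness 0
Job 2: 12→27, due 22, tardiness 5
Job 7: 27→33, due 30, tardiness 3
Job 5: 33→43, due 40, tardiness 3
Job 3: 43→59, due 43, tardiness 16
Job 6: 59→73, due 53, tardiness 20
Sum = 0+0+5+3+3+16+20 = 47.

47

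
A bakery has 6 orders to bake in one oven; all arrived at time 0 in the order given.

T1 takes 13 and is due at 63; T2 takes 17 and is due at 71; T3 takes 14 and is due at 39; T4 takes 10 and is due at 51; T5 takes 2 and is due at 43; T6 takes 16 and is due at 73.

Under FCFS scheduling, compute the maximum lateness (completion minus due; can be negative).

FIFO (arrival order): T1 T2 T3 T4 T5 T6.
T1: 0→13, due 63, lateness -50
T2: 13→30, due 71, lateness -41
T3: 30→44, due 39, lateness 5
T4: 44→54, due 51, lateness 3
T5: 54→56, due 43, lateness 13
T6: 56→72, due 73, lateness -1
Maximum = 13.

13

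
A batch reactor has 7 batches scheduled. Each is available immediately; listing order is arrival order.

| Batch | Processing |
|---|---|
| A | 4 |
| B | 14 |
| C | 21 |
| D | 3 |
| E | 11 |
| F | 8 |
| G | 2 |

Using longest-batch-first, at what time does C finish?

21

LPT (decreasing processing time): C B E F A D G.
C: 0→21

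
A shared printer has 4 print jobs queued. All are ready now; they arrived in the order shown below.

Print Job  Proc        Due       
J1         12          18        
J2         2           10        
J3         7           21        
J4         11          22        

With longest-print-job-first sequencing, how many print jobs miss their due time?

3

LPT (decreasing processing time): J1 J4 J3 J2.
J1: 0→12, due 18, tardiness 0
J4: 12→23, due 22, tardiness 1
J3: 23→30, due 21, tardiness 9
J2: 30→32, due 10, tardiness 22
Late print jobs: 3.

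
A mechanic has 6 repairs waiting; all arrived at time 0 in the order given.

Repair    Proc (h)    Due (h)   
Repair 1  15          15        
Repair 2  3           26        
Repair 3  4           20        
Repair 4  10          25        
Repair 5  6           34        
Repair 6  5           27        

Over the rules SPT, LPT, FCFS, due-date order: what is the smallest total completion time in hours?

SPT (increasing processing time): Repair 2 Repair 3 Repair 6 Repair 5 Repair 4 Repair 1.
Repair 2: 0→3
Repair 3: 3→7
Repair 6: 7→12
Repair 5: 12→18
Repair 4: 18→28
Repair 1: 28→43
Sum = 3+7+12+18+28+43 = 111.
LPT (decreasing processing time): Repair 1 Repair 4 Repair 5 Repair 6 Repair 3 Repair 2.
Repair 1: 0→15
Repair 4: 15→25
Repair 5: 25→31
Repair 6: 31→36
Repair 3: 36→40
Repair 2: 40→43
Sum = 15+25+31+36+40+43 = 190.
FIFO (arrival order): Repair 1 Repair 2 Repair 3 Repair 4 Repair 5 Repair 6.
Repair 1: 0→15
Repair 2: 15→18
Repair 3: 18→22
Repair 4: 22→32
Repair 5: 32→38
Repair 6: 38→43
Sum = 15+18+22+32+38+43 = 168.
EDD (increasing due date): Repair 1 Repair 3 Repair 4 Repair 2 Repair 6 Repair 5.
Repair 1: 0→15
Repair 3: 15→19
Repair 4: 19→29
Repair 2: 29→32
Repair 6: 32→37
Repair 5: 37→43
Sum = 15+19+29+32+37+43 = 175.
SPT 111, LPT 190, FIFO 168, EDD 175 → minimum 111.

111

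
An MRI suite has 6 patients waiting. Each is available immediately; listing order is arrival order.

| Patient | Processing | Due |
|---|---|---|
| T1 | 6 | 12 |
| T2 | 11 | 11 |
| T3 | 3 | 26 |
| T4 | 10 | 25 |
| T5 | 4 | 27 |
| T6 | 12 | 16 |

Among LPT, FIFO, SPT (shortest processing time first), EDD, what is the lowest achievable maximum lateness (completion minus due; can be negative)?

19

LPT (decreasing processing time): T6 T2 T4 T1 T5 T3.
T6: 0→12, due 16, lateness -4
T2: 12→23, due 11, lateness 12
T4: 23→33, due 25, lateness 8
T1: 33→39, due 12, lateness 27
T5: 39→43, due 27, lateness 16
T3: 43→46, due 26, lateness 20
Maximum = 27.
FIFO (arrival order): T1 T2 T3 T4 T5 T6.
T1: 0→6, due 12, lateness -6
T2: 6→17, due 11, lateness 6
T3: 17→20, due 26, lateness -6
T4: 20→30, due 25, lateness 5
T5: 30→34, due 27, lateness 7
T6: 34→46, due 16, lateness 30
Maximum = 30.
SPT (increasing processing time): T3 T5 T1 T4 T2 T6.
T3: 0→3, due 26, lateness -23
T5: 3→7, due 27, lateness -20
T1: 7→13, due 12, lateness 1
T4: 13→23, due 25, lateness -2
T2: 23→34, due 11, lateness 23
T6: 34→46, due 16, lateness 30
Maximum = 30.
EDD (increasing due date): T2 T1 T6 T4 T3 T5.
T2: 0→11, due 11, lateness 0
T1: 11→17, due 12, lateness 5
T6: 17→29, due 16, lateness 13
T4: 29→39, due 25, lateness 14
T3: 39→42, due 26, lateness 16
T5: 42→46, due 27, lateness 19
Maximum = 19.
LPT 27, FIFO 30, SPT 30, EDD 19 → minimum 19.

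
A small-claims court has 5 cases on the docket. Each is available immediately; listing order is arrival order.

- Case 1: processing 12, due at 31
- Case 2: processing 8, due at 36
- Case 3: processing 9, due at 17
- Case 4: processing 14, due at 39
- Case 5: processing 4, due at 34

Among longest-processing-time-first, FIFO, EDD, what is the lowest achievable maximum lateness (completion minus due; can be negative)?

8

LPT (decreasing processing time): Case 4 Case 1 Case 3 Case 2 Case 5.
Case 4: 0→14, due 39, lateness -25
Case 1: 14→26, due 31, lateness -5
Case 3: 26→35, due 17, lateness 18
Case 2: 35→43, due 36, lateness 7
Case 5: 43→47, due 34, lateness 13
Maximum = 18.
FIFO (arrival order): Case 1 Case 2 Case 3 Case 4 Case 5.
Case 1: 0→12, due 31, lateness -19
Case 2: 12→20, due 36, lateness -16
Case 3: 20→29, due 17, lateness 12
Case 4: 29→43, due 39, lateness 4
Case 5: 43→47, due 34, lateness 13
Maximum = 13.
EDD (increasing due date): Case 3 Case 1 Case 5 Case 2 Case 4.
Case 3: 0→9, due 17, lateness -8
Case 1: 9→21, due 31, lateness -10
Case 5: 21→25, due 34, lateness -9
Case 2: 25→33, due 36, lateness -3
Case 4: 33→47, due 39, lateness 8
Maximum = 8.
LPT 18, FIFO 13, EDD 8 → minimum 8.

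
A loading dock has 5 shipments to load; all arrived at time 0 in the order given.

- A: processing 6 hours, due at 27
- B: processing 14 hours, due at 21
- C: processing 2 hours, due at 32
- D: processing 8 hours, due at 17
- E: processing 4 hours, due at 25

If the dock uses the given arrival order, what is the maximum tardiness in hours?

13

FIFO (arrival order): A B C D E.
A: 0→6, due 27, tardiness 0
B: 6→20, due 21, tardiness 0
C: 20→22, due 32, tardiness 0
D: 22→30, due 17, tardiness 13
E: 30→34, due 25, tardiness 9
Maximum = 13.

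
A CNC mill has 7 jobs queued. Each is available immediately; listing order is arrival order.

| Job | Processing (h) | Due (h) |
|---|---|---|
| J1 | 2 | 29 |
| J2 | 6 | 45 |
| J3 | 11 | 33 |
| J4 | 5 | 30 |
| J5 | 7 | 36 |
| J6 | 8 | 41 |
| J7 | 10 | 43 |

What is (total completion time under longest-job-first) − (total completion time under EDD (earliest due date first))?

LPT (decreasing processing time): J3 J7 J6 J5 J2 J4 J1.
J3: 0→11
J7: 11→21
J6: 21→29
J5: 29→36
J2: 36→42
J4: 42→47
J1: 47→49
Sum = 11+21+29+36+42+47+49 = 235.
EDD (increasing due date): J1 J4 J3 J5 J6 J7 J2.
J1: 0→2
J4: 2→7
J3: 7→18
J5: 18→25
J6: 25→33
J7: 33→43
J2: 43→49
Sum = 2+7+18+25+33+43+49 = 177.
Difference = 235 − 177 = 58.

58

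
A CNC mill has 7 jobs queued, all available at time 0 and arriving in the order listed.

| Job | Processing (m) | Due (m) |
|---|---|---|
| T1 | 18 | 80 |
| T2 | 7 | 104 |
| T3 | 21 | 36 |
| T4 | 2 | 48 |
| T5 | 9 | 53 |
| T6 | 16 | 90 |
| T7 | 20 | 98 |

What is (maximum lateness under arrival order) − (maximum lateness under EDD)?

FIFO (arrival order): T1 T2 T3 T4 T5 T6 T7.
T1: 0→18, due 80, lateness -62
T2: 18→25, due 104, lateness -79
T3: 25→46, due 36, lateness 10
T4: 46→48, due 48, lateness 0
T5: 48→57, due 53, lateness 4
T6: 57→73, due 90, lateness -17
T7: 73→93, due 98, lateness -5
Maximum = 10.
EDD (increasing due date): T3 T4 T5 T1 T6 T7 T2.
T3: 0→21, due 36, lateness -15
T4: 21→23, due 48, lateness -25
T5: 23→32, due 53, lateness -21
T1: 32→50, due 80, lateness -30
T6: 50→66, due 90, lateness -24
T7: 66→86, due 98, lateness -12
T2: 86→93, due 104, lateness -11
Maximum = -11.
Difference = 10 − -11 = 21.

21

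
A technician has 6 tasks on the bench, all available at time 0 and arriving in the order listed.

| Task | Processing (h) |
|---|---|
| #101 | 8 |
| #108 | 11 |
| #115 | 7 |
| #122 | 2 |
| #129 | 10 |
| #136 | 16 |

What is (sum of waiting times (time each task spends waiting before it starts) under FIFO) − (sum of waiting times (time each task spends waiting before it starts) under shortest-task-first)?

FIFO (arrival order): #101 #108 #115 #122 #129 #136.
#101: waits 0, runs 0→8
#108: waits 8, runs 8→19
#115: waits 19, runs 19→26
#122: waits 26, runs 26→28
#129: waits 28, runs 28→38
#136: waits 38, runs 38→54
Sum = 0+8+19+26+28+38 = 119.
SPT (increasing processing time): #122 #115 #101 #129 #108 #136.
#122: waits 0, runs 0→2
#115: waits 2, runs 2→9
#101: waits 9, runs 9→17
#129: waits 17, runs 17→27
#108: waits 27, runs 27→38
#136: waits 38, runs 38→54
Sum = 0+2+9+17+27+38 = 93.
Difference = 119 − 93 = 26.

26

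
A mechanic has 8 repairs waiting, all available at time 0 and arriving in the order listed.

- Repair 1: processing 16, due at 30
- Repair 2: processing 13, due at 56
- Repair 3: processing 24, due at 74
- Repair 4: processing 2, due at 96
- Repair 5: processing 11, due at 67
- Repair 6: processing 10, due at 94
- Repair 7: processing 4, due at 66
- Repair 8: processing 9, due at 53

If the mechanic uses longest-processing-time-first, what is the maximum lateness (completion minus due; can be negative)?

30

LPT (decreasing processing time): Repair 3 Repair 1 Repair 2 Repair 5 Repair 6 Repair 8 Repair 7 Repair 4.
Repair 3: 0→24, due 74, lateness -50
Repair 1: 24→40, due 30, lateness 10
Repair 2: 40→53, due 56, lateness -3
Repair 5: 53→64, due 67, lateness -3
Repair 6: 64→74, due 94, lateness -20
Repair 8: 74→83, due 53, lateness 30
Repair 7: 83→87, due 66, lateness 21
Repair 4: 87→89, due 96, lateness -7
Maximum = 30.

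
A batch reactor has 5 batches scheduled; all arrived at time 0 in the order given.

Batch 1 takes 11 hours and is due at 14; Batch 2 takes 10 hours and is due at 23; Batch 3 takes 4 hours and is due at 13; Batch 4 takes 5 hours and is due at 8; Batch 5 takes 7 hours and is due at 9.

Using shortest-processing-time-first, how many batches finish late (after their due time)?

4

SPT (increasing processing time): Batch 3 Batch 4 Batch 5 Batch 2 Batch 1.
Batch 3: 0→4, due 13, tardiness 0
Batch 4: 4→9, due 8, tardiness 1
Batch 5: 9→16, due 9, tardiness 7
Batch 2: 16→26, due 23, tardiness 3
Batch 1: 26→37, due 14, tardiness 23
Late batches: 4.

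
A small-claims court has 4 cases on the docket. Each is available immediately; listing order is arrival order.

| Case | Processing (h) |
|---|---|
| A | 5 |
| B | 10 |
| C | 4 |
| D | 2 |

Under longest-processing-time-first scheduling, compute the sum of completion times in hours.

LPT (decreasing processing time): B A C D.
B: 0→10
A: 10→15
C: 15→19
D: 19→21
Sum = 10+15+19+21 = 65.

65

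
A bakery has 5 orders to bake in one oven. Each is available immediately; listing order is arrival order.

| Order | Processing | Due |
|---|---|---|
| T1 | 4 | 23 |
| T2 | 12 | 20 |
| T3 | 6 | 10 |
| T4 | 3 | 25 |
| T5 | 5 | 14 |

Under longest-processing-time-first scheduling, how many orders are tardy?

LPT (decreasing processing time): T2 T3 T5 T1 T4.
T2: 0→12, due 20, tardiness 0
T3: 12→18, due 10, tardiness 8
T5: 18→23, due 14, tardiness 9
T1: 23→27, due 23, tardiness 4
T4: 27→30, due 25, tardiness 5
Late orders: 4.

4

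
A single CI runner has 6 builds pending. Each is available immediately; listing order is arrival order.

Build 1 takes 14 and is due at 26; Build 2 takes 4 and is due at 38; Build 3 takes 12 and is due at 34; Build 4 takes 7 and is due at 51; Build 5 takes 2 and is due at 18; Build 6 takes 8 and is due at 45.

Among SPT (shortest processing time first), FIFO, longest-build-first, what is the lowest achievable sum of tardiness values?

SPT (increasing processing time): Build 5 Build 2 Build 4 Build 6 Build 3 Build 1.
Build 5: 0→2, due 18, tardiness 0
Build 2: 2→6, due 38, tardiness 0
Build 4: 6→13, due 51, tardiness 0
Build 6: 13→21, due 45, tardiness 0
Build 3: 21→33, due 34, tardiness 0
Build 1: 33→47, due 26, tardiness 21
Sum = 0+0+0+0+0+21 = 21.
FIFO (arrival order): Build 1 Build 2 Build 3 Build 4 Build 5 Build 6.
Build 1: 0→14, due 26, tardiness 0
Build 2: 14→18, due 38, tardiness 0
Build 3: 18→30, due 34, tardiness 0
Build 4: 30→37, due 51, tardiness 0
Build 5: 37→39, due 18, tardiness 21
Build 6: 39→47, due 45, tardiness 2
Sum = 0+0+0+0+21+2 = 23.
LPT (decreasing processing time): Build 1 Build 3 Build 6 Build 4 Build 2 Build 5.
Build 1: 0→14, due 26, tardiness 0
Build 3: 14→26, due 34, tardiness 0
Build 6: 26→34, due 45, tardiness 0
Build 4: 34→41, due 51, tardiness 0
Build 2: 41→45, due 38, tardiness 7
Build 5: 45→47, due 18, tardiness 29
Sum = 0+0+0+0+7+29 = 36.
SPT 21, FIFO 23, LPT 36 → minimum 21.

21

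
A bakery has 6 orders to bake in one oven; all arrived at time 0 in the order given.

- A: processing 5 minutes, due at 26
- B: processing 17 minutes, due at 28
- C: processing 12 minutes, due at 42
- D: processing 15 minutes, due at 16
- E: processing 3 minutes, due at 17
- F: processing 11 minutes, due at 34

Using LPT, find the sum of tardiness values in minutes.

119

LPT (decreasing processing time): B D C F A E.
B: 0→17, due 28, tardiness 0
D: 17→32, due 16, tardiness 16
C: 32→44, due 42, tardiness 2
F: 44→55, due 34, tardiness 21
A: 55→60, due 26, tardiness 34
E: 60→63, due 17, tardiness 46
Sum = 0+16+2+21+34+46 = 119.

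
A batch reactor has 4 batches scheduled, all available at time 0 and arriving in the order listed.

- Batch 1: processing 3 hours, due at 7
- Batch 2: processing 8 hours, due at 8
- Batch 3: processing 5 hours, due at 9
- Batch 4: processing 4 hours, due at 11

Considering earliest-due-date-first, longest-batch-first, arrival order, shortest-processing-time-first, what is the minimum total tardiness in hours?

15

EDD (increasing due date): Batch 1 Batch 2 Batch 3 Batch 4.
Batch 1: 0→3, due 7, tardiness 0
Batch 2: 3→11, due 8, tardiness 3
Batch 3: 11→16, due 9, tardiness 7
Batch 4: 16→20, due 11, tardiness 9
Sum = 0+3+7+9 = 19.
LPT (decreasing processing time): Batch 2 Batch 3 Batch 4 Batch 1.
Batch 2: 0→8, due 8, tardiness 0
Batch 3: 8→13, due 9, tardiness 4
Batch 4: 13→17, due 11, tardiness 6
Batch 1: 17→20, due 7, tardiness 13
Sum = 0+4+6+13 = 23.
FIFO (arrival order): Batch 1 Batch 2 Batch 3 Batch 4.
Batch 1: 0→3, due 7, tardiness 0
Batch 2: 3→11, due 8, tardiness 3
Batch 3: 11→16, due 9, tardiness 7
Batch 4: 16→20, due 11, tardiness 9
Sum = 0+3+7+9 = 19.
SPT (increasing processing time): Batch 1 Batch 4 Batch 3 Batch 2.
Batch 1: 0→3, due 7, tardiness 0
Batch 4: 3→7, due 11, tardiness 0
Batch 3: 7→12, due 9, tardiness 3
Batch 2: 12→20, due 8, tardiness 12
Sum = 0+0+3+12 = 15.
EDD 19, LPT 23, FIFO 19, SPT 15 → minimum 15.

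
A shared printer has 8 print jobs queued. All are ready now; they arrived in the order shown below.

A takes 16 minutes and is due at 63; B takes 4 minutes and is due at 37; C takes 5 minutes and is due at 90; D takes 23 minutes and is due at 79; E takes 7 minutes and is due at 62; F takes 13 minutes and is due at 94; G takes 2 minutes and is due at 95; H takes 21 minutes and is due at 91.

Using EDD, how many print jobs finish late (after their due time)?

0

EDD (increasing due date): B E A D C H F G.
B: 0→4, due 37, tardiness 0
E: 4→11, due 62, tardiness 0
A: 11→27, due 63, tardiness 0
D: 27→50, due 79, tardiness 0
C: 50→55, due 90, tardiness 0
H: 55→76, due 91, tardiness 0
F: 76→89, due 94, tardiness 0
G: 89→91, due 95, tardiness 0
Late print jobs: 0.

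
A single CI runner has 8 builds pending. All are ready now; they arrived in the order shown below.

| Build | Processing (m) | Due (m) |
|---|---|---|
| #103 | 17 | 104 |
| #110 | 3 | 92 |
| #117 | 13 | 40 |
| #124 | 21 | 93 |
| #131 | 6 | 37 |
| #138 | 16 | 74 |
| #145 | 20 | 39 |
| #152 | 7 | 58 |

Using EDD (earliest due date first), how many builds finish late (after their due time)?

EDD (increasing due date): #131 #145 #117 #152 #138 #110 #124 #103.
#131: 0→6, due 37, tardiness 0
#145: 6→26, due 39, tardiness 0
#117: 26→39, due 40, tardiness 0
#152: 39→46, due 58, tardiness 0
#138: 46→62, due 74, tardiness 0
#110: 62→65, due 92, tardiness 0
#124: 65→86, due 93, tardiness 0
#103: 86→103, due 104, tardiness 0
Late builds: 0.

0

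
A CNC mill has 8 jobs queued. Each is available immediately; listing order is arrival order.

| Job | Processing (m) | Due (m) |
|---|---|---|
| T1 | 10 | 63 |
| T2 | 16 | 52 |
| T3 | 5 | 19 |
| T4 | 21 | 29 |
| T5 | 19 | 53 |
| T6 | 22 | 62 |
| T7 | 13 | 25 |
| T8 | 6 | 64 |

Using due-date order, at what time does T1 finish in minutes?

EDD (increasing due date): T3 T7 T4 T2 T5 T6 T1 T8.
T3: 0→5
T7: 5→18
T4: 18→39
T2: 39→55
T5: 55→74
T6: 74→96
T1: 96→106

106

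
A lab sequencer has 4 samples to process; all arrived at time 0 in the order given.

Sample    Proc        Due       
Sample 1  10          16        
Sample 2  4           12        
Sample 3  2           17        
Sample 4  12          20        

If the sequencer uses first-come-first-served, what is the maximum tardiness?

FIFO (arrival order): Sample 1 Sample 2 Sample 3 Sample 4.
Sample 1: 0→10, due 16, tardiness 0
Sample 2: 10→14, due 12, tardiness 2
Sample 3: 14→16, due 17, tardiness 0
Sample 4: 16→28, due 20, tardiness 8
Maximum = 8.

8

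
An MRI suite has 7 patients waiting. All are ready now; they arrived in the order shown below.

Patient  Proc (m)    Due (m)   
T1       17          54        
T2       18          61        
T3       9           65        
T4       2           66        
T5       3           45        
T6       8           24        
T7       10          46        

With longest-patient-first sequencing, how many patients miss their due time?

LPT (decreasing processing time): T2 T1 T7 T3 T6 T5 T4.
T2: 0→18, due 61, tardiness 0
T1: 18→35, due 54, tardiness 0
T7: 35→45, due 46, tardiness 0
T3: 45→54, due 65, tardiness 0
T6: 54→62, due 24, tardiness 38
T5: 62→65, due 45, tardiness 20
T4: 65→67, due 66, tardiness 1
Late patients: 3.

3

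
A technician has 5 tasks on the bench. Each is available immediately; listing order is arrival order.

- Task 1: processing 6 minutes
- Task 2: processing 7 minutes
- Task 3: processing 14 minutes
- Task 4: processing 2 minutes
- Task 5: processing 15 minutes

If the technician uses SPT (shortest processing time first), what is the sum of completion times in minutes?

98

SPT (increasing processing time): Task 4 Task 1 Task 2 Task 3 Task 5.
Task 4: 0→2
Task 1: 2→8
Task 2: 8→15
Task 3: 15→29
Task 5: 29→44
Sum = 2+8+15+29+44 = 98.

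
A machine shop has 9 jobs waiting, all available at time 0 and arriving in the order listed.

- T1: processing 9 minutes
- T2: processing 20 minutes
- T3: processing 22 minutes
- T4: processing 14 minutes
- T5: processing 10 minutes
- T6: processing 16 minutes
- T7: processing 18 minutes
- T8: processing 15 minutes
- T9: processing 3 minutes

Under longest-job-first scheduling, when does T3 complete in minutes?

22

LPT (decreasing processing time): T3 T2 T7 T6 T8 T4 T5 T1 T9.
T3: 0→22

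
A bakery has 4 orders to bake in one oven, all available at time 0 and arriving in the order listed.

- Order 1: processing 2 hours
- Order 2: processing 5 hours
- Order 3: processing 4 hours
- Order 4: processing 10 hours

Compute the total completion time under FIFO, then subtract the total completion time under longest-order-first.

FIFO (arrival order): Order 1 Order 2 Order 3 Order 4.
Order 1: 0→2
Order 2: 2→7
Order 3: 7→11
Order 4: 11→21
Sum = 2+7+11+21 = 41.
LPT (decreasing processing time): Order 4 Order 2 Order 3 Order 1.
Order 4: 0→10
Order 2: 10→15
Order 3: 15→19
Order 1: 19→21
Sum = 10+15+19+21 = 65.
Difference = 41 − 65 = -24.

-24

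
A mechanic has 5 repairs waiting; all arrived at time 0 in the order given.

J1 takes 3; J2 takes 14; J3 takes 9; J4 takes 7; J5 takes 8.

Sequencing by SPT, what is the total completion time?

99

SPT (increasing processing time): J1 J4 J5 J3 J2.
J1: 0→3
J4: 3→10
J5: 10→18
J3: 18→27
J2: 27→41
Sum = 3+10+18+27+41 = 99.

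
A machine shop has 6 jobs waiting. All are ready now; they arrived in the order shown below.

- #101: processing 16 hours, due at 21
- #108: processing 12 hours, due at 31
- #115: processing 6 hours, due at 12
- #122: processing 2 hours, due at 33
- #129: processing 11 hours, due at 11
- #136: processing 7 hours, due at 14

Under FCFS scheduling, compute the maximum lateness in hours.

FIFO (arrival order): #101 #108 #115 #122 #129 #136.
#101: 0→16, due 21, lateness -5
#108: 16→28, due 31, lateness -3
#115: 28→34, due 12, lateness 22
#122: 34→36, due 33, lateness 3
#129: 36→47, due 11, lateness 36
#136: 47→54, due 14, lateness 40
Maximum = 40.

40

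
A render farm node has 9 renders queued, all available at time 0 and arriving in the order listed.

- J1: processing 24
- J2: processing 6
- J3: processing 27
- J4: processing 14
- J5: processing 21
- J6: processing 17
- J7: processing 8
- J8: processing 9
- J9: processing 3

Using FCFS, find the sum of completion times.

755

FIFO (arrival order): J1 J2 J3 J4 J5 J6 J7 J8 J9.
J1: 0→24
J2: 24→30
J3: 30→57
J4: 57→71
J5: 71→92
J6: 92→109
J7: 109→117
J8: 117→126
J9: 126→129
Sum = 24+30+57+71+92+109+117+126+129 = 755.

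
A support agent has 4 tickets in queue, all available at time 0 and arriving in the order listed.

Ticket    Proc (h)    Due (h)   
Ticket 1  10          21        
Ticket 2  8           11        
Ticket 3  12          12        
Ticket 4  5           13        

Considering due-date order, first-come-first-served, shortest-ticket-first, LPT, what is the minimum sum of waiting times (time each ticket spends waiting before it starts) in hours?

41

EDD (increasing due date): Ticket 2 Ticket 3 Ticket 4 Ticket 1.
Ticket 2: waits 0, runs 0→8
Ticket 3: waits 8, runs 8→20
Ticket 4: waits 20, runs 20→25
Ticket 1: waits 25, runs 25→35
Sum = 0+8+20+25 = 53.
FIFO (arrival order): Ticket 1 Ticket 2 Ticket 3 Ticket 4.
Ticket 1: waits 0, runs 0→10
Ticket 2: waits 10, runs 10→18
Ticket 3: waits 18, runs 18→30
Ticket 4: waits 30, runs 30→35
Sum = 0+10+18+30 = 58.
SPT (increasing processing time): Ticket 4 Ticket 2 Ticket 1 Ticket 3.
Ticket 4: waits 0, runs 0→5
Ticket 2: waits 5, runs 5→13
Ticket 1: waits 13, runs 13→23
Ticket 3: waits 23, runs 23→35
Sum = 0+5+13+23 = 41.
LPT (decreasing processing time): Ticket 3 Ticket 1 Ticket 2 Ticket 4.
Ticket 3: waits 0, runs 0→12
Ticket 1: waits 12, runs 12→22
Ticket 2: waits 22, runs 22→30
Ticket 4: waits 30, runs 30→35
Sum = 0+12+22+30 = 64.
EDD 53, FIFO 58, SPT 41, LPT 64 → minimum 41.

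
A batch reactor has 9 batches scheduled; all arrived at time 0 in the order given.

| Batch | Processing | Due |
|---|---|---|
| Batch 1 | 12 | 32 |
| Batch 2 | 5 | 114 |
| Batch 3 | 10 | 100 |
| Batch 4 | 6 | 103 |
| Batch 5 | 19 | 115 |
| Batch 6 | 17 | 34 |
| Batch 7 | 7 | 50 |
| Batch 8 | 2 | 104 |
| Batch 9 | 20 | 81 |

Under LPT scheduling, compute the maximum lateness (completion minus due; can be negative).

LPT (decreasing processing time): Batch 9 Batch 5 Batch 6 Batch 1 Batch 3 Batch 7 Batch 4 Batch 2 Batch 8.
Batch 9: 0→20, due 81, lateness -61
Batch 5: 20→39, due 115, lateness -76
Batch 6: 39→56, due 34, lateness 22
Batch 1: 56→68, due 32, lateness 36
Batch 3: 68→78, due 100, lateness -22
Batch 7: 78→85, due 50, lateness 35
Batch 4: 85→91, due 103, lateness -12
Batch 2: 91→96, due 114, lateness -18
Batch 8: 96→98, due 104, lateness -6
Maximum = 36.

36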